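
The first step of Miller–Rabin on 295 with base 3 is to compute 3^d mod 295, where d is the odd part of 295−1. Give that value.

295 − 1 = 294 = 2^1 · 147, so d = 147.
3^1 ≡ 3 (mod 295)
3^2 ≡ 3^2 = 9 ≡ 9 (mod 295)
3^4 ≡ 9^2 = 81 ≡ 81 (mod 295)
3^8 ≡ 81^2 = 6561 ≡ 71 (mod 295)
3^16 ≡ 71^2 = 5041 ≡ 26 (mod 295)
3^32 ≡ 26^2 = 676 ≡ 86 (mod 295)
3^64 ≡ 86^2 = 7396 ≡ 21 (mod 295)
3^128 ≡ 21^2 = 441 ≡ 146 (mod 295)
147 = 128 + 16 + 2 + 1 in binary powers of 2.
So 3^147 ≡ 146 · 26 · 9 · 3 ≡ 127 (mod 295).
Squaring chain: 127; never reaches −1, so base 3 is a Miller–Rabin witness that 295 is composite.

127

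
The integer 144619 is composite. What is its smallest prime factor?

17

144619 is odd.
Digit sum 25, not divisible by 3.
Ends in 9: not divisible by 5.
7: 144619 = 7·20659 + 6
11: 144619 = 11·13147 + 2
13: 144619 = 13·11124 + 7
17: 144619 = 17·8507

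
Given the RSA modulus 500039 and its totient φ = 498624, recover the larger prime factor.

743

φ(n) = (p−1)(q−1) = n − (p+q) + 1, so p + q = 500039 − 498624 + 1 = 1416.
p and q are the roots of t² − 1416t + 500039 = 0.
Discriminant: 1416² − 4·500039 = 2005056 − 2000156 = 4900; √4900 = 70.
q = (1416 − 70)/2 = 673, p = (1416 + 70)/2 = 743.
Check: 673 · 743 = 500039.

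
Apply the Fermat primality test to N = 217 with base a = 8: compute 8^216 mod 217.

8^1 ≡ 8 (mod 217)
8^2 ≡ 8^2 = 64 ≡ 64 (mod 217)
8^4 ≡ 64^2 = 4096 ≡ 190 (mod 217)
8^8 ≡ 190^2 = 36100 ≡ 78 (mod 217)
8^16 ≡ 78^2 = 6084 ≡ 8 (mod 217)
8^32 ≡ 8^2 = 64 ≡ 64 (mod 217)
8^64 ≡ 64^2 = 4096 ≡ 190 (mod 217)
8^128 ≡ 190^2 = 36100 ≡ 78 (mod 217)
216 = 128 + 64 + 16 + 8 in binary powers of 2.
So 8^216 ≡ 78 · 190 · 8 · 78 ≡ 8 (mod 217).
Since 8 ≠ 1, base 8 is a Fermat witness: 217 is composite.

8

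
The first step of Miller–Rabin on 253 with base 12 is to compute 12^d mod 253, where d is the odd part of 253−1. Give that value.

253 − 1 = 252 = 2^2 · 63, so d = 63.
12^1 ≡ 12 (mod 253)
12^2 ≡ 12^2 = 144 ≡ 144 (mod 253)
12^4 ≡ 144^2 = 20736 ≡ 243 (mod 253)
12^8 ≡ 243^2 = 59049 ≡ 100 (mod 253)
12^16 ≡ 100^2 = 10000 ≡ 133 (mod 253)
12^32 ≡ 133^2 = 17689 ≡ 232 (mod 253)
63 = 32 + 16 + 8 + 4 + 2 + 1 in binary powers of 2.
So 12^63 ≡ 232 · 133 · 100 · 243 · 144 · 12 ≡ 100 (mod 253).
Squaring chain: 100 → 133; never reaches −1, so base 12 is a Miller–Rabin witness that 253 is composite.

100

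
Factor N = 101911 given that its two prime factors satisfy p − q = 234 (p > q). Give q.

Since p = q + 234, we have 101911 = q(q + 234), so q² + 234q − 101911 = 0.
Discriminant: 234² + 4·101911 = 54756 + 407644 = 462400; √462400 = 680.
q = (−234 + 680)/2 = 223, and p = q + 234 = 457.
Check: 223 · 457 = 101911.

223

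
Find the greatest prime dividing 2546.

2546 = 2 · 1273
1273 = 19 · 67
67 is prime.
So 2546 = 2 · 19 · 67; the largest prime factor is 67.

67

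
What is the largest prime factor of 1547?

17

1547 = 7 · 221
221 = 13 · 17
17 is prime.
So 1547 = 7 · 13 · 17; the largest prime factor is 17.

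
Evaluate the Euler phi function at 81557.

Factor: 81557 = 7 · 61 · 191.
φ(81557) = (7−1) · (61−1) · (191−1) = 6 · 60 · 190 = 68400.

68400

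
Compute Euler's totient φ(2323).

2200

Factor: 2323 = 23 · 101.
φ(2323) = (23−1) · (101−1) = 22 · 100 = 2200.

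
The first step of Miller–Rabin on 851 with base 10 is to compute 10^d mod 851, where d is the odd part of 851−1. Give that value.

851 − 1 = 850 = 2^1 · 425, so d = 425.
10^1 ≡ 10 (mod 851)
10^2 ≡ 10^2 = 100 ≡ 100 (mod 851)
10^4 ≡ 100^2 = 10000 ≡ 639 (mod 851)
10^8 ≡ 639^2 = 408321 ≡ 692 (mod 851)
10^16 ≡ 692^2 = 478864 ≡ 602 (mod 851)
10^32 ≡ 602^2 = 362404 ≡ 729 (mod 851)
10^64 ≡ 729^2 = 531441 ≡ 417 (mod 851)
10^128 ≡ 417^2 = 173889 ≡ 285 (mod 851)
10^256 ≡ 285^2 = 81225 ≡ 380 (mod 851)
425 = 256 + 128 + 32 + 8 + 1 in binary powers of 2.
So 10^425 ≡ 380 · 285 · 729 · 692 · 10 ≡ 359 (mod 851).
Squaring chain: 359; never reaches −1, so base 10 is a Miller–Rabin witness that 851 is composite.

359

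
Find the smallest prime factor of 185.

5

185 is odd.
Digit sum 14, not divisible by 3.
Ends in 5: divisible by 5.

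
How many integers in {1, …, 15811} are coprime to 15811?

Factor: 15811 = 97 · 163.
φ(15811) = (97−1) · (163−1) = 96 · 162 = 15552.

15552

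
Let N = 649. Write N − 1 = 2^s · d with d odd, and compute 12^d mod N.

639

649 − 1 = 648 = 2^3 · 81, so d = 81.
12^1 ≡ 12 (mod 649)
12^2 ≡ 12^2 = 144 ≡ 144 (mod 649)
12^4 ≡ 144^2 = 20736 ≡ 617 (mod 649)
12^8 ≡ 617^2 = 380689 ≡ 375 (mod 649)
12^16 ≡ 375^2 = 140625 ≡ 441 (mod 649)
12^32 ≡ 441^2 = 194481 ≡ 430 (mod 649)
12^64 ≡ 430^2 = 184900 ≡ 584 (mod 649)
81 = 64 + 16 + 1 in binary powers of 2.
So 12^81 ≡ 584 · 441 · 12 ≡ 639 (mod 649).
Squaring chain: 639 → 100 → 265; never reaches −1, so base 12 is a Miller–Rabin witness that 649 is composite.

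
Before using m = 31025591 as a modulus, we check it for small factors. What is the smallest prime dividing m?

31025591 is odd.
Digit sum 26, not divisible by 3.
Ends in 1: not divisible by 5.
7: 31025591 = 7·4432227 + 2
11: 31025591 = 11·2820508 + 3
13: 31025591 = 13·2386583 + 12
17: 31025591 = 17·1825034 + 13
19: 31025591 = 19·1632925 + 16
23: 31025591 = 23·1348938 + 17
29: 31025591 = 29·1069847 + 28
31: 31025591 = 31·1000825 + 16
37: 31025591 = 37·838529 + 18
41: 31025591 = 41·756721 + 30
43: 31025591 = 43·721525 + 16
47: 31025591 = 47·660118 + 45
53: 31025591 = 53·585388 + 27
59: 31025591 = 59·525857 + 28
61: 31025591 = 61·508616 + 15
67: 31025591 = 67·463068 + 35
71: 31025591 = 71·436980 + 11
73: 31025591 = 73·425008 + 7
79: 31025591 = 79·392729

79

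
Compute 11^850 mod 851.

26

11^1 ≡ 11 (mod 851)
11^2 ≡ 11^2 = 121 ≡ 121 (mod 851)
11^4 ≡ 121^2 = 14641 ≡ 174 (mod 851)
11^8 ≡ 174^2 = 30276 ≡ 491 (mod 851)
11^16 ≡ 491^2 = 241081 ≡ 248 (mod 851)
11^32 ≡ 248^2 = 61504 ≡ 232 (mod 851)
11^64 ≡ 232^2 = 53824 ≡ 211 (mod 851)
11^128 ≡ 211^2 = 44521 ≡ 269 (mod 851)
11^256 ≡ 269^2 = 72361 ≡ 26 (mod 851)
11^512 ≡ 26^2 = 676 ≡ 676 (mod 851)
850 = 512 + 256 + 64 + 16 + 2 in binary powers of 2.
So 11^850 ≡ 676 · 26 · 211 · 248 · 121 ≡ 26 (mod 851).
Since 26 ≠ 1, base 11 is a Fermat witness: 851 is composite.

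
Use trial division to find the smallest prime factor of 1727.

11

1727 is odd.
Digit sum 17, not divisible by 3.
Ends in 7: not divisible by 5.
7: 1727 = 7·246 + 5
11: 1727 = 11·157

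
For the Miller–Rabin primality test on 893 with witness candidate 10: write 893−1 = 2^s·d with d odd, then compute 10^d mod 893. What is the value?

775

893 − 1 = 892 = 2^2 · 223, so d = 223.
10^1 ≡ 10 (mod 893)
10^2 ≡ 10^2 = 100 ≡ 100 (mod 893)
10^4 ≡ 100^2 = 10000 ≡ 177 (mod 893)
10^8 ≡ 177^2 = 31329 ≡ 74 (mod 893)
10^16 ≡ 74^2 = 5476 ≡ 118 (mod 893)
10^32 ≡ 118^2 = 13924 ≡ 529 (mod 893)
10^64 ≡ 529^2 = 279841 ≡ 332 (mod 893)
10^128 ≡ 332^2 = 110224 ≡ 385 (mod 893)
223 = 128 + 64 + 16 + 8 + 4 + 2 + 1 in binary powers of 2.
So 10^223 ≡ 385 · 332 · 118 · 74 · 177 · 100 · 10 ≡ 775 (mod 893).
Squaring chain: 775 → 529; never reaches −1, so base 10 is a Miller–Rabin witness that 893 is composite.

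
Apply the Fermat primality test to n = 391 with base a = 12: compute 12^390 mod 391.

87

12^1 ≡ 12 (mod 391)
12^2 ≡ 12^2 = 144 ≡ 144 (mod 391)
12^4 ≡ 144^2 = 20736 ≡ 13 (mod 391)
12^8 ≡ 13^2 = 169 ≡ 169 (mod 391)
12^16 ≡ 169^2 = 28561 ≡ 18 (mod 391)
12^32 ≡ 18^2 = 324 ≡ 324 (mod 391)
12^64 ≡ 324^2 = 104976 ≡ 188 (mod 391)
12^128 ≡ 188^2 = 35344 ≡ 154 (mod 391)
12^256 ≡ 154^2 = 23716 ≡ 256 (mod 391)
390 = 256 + 128 + 4 + 2 in binary powers of 2.
So 12^390 ≡ 256 · 154 · 13 · 144 ≡ 87 (mod 391).
Since 87 ≠ 1, base 12 is a Fermat witness: 391 is composite.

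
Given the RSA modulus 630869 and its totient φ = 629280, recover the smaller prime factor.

φ(n) = (p−1)(q−1) = n − (p+q) + 1, so p + q = 630869 − 629280 + 1 = 1590.
p and q are the roots of t² − 1590t + 630869 = 0.
Discriminant: 1590² − 4·630869 = 2528100 − 2523476 = 4624; √4624 = 68.
q = (1590 − 68)/2 = 761, p = (1590 + 68)/2 = 829.
Check: 761 · 829 = 630869.

761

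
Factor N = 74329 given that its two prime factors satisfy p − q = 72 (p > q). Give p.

Since p = q + 72, we have 74329 = q(q + 72), so q² + 72q − 74329 = 0.
Discriminant: 72² + 4·74329 = 5184 + 297316 = 302500; √302500 = 550.
q = (−72 + 550)/2 = 239, and p = q + 72 = 311.
Check: 239 · 311 = 74329.

311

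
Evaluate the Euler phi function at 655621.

Factor: 655621 = 43 · 79 · 193.
φ(655621) = (43−1) · (79−1) · (193−1) = 42 · 78 · 192 = 628992.

628992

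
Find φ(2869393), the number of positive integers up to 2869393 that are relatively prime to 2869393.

Factor: 2869393 = 83 · 181 · 191.
φ(2869393) = (83−1) · (181−1) · (191−1) = 82 · 180 · 190 = 2804400.

2804400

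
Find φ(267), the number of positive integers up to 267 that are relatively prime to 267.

Factor: 267 = 3 · 89.
φ(267) = (3−1) · (89−1) = 2 · 88 = 176.

176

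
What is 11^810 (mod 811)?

1

11^1 ≡ 11 (mod 811)
11^2 ≡ 11^2 = 121 ≡ 121 (mod 811)
11^4 ≡ 121^2 = 14641 ≡ 43 (mod 811)
11^8 ≡ 43^2 = 1849 ≡ 227 (mod 811)
11^16 ≡ 227^2 = 51529 ≡ 436 (mod 811)
11^32 ≡ 436^2 = 190096 ≡ 322 (mod 811)
11^64 ≡ 322^2 = 103684 ≡ 687 (mod 811)
11^128 ≡ 687^2 = 471969 ≡ 778 (mod 811)
11^256 ≡ 778^2 = 605284 ≡ 278 (mod 811)
11^512 ≡ 278^2 = 77284 ≡ 239 (mod 811)
810 = 512 + 256 + 32 + 8 + 2 in binary powers of 2.
So 11^810 ≡ 239 · 278 · 322 · 227 · 121 ≡ 1 (mod 811).
Since the result is 1, base 11 gives no evidence that 811 is composite.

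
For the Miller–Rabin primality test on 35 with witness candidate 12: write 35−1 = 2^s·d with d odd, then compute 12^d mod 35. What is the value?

17

35 − 1 = 34 = 2^1 · 17, so d = 17.
12^1 ≡ 12 (mod 35)
12^2 ≡ 12^2 = 144 ≡ 4 (mod 35)
12^4 ≡ 4^2 = 16 ≡ 16 (mod 35)
12^8 ≡ 16^2 = 256 ≡ 11 (mod 35)
12^16 ≡ 11^2 = 121 ≡ 16 (mod 35)
17 = 16 + 1 in binary powers of 2.
So 12^17 ≡ 16 · 12 ≡ 17 (mod 35).
Squaring chain: 17; never reaches −1, so base 12 is a Miller–Rabin witness that 35 is composite.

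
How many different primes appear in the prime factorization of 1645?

3

1645 = 5 · 329
329 = 7 · 47
1645 = 5 · 7 · 47, which has 3 distinct prime factors.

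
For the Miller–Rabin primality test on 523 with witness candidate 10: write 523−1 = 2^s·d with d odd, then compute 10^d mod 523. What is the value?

1

523 − 1 = 522 = 2^1 · 261, so d = 261.
10^1 ≡ 10 (mod 523)
10^2 ≡ 10^2 = 100 ≡ 100 (mod 523)
10^4 ≡ 100^2 = 10000 ≡ 63 (mod 523)
10^8 ≡ 63^2 = 3969 ≡ 308 (mod 523)
10^16 ≡ 308^2 = 94864 ≡ 201 (mod 523)
10^32 ≡ 201^2 = 40401 ≡ 130 (mod 523)
10^64 ≡ 130^2 = 16900 ≡ 164 (mod 523)
10^128 ≡ 164^2 = 26896 ≡ 223 (mod 523)
10^256 ≡ 223^2 = 49729 ≡ 44 (mod 523)
261 = 256 + 4 + 1 in binary powers of 2.
So 10^261 ≡ 44 · 63 · 10 ≡ 1 (mod 523).
Since 10^d ≡ 1 (mod 523), base 10 does not prove 523 composite.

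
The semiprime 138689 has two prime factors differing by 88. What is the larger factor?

Since p = q + 88, we have 138689 = q(q + 88), so q² + 88q − 138689 = 0.
Discriminant: 88² + 4·138689 = 7744 + 554756 = 562500; √562500 = 750.
q = (−88 + 750)/2 = 331, and p = q + 88 = 419.
Check: 331 · 419 = 138689.

419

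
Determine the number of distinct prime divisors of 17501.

3

17501 = 11 · 1591
1591 = 37 · 43
17501 = 11 · 37 · 43, which has 3 distinct prime factors.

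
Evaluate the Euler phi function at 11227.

11016

Factor: 11227 = 103 · 109.
φ(11227) = (103−1) · (109−1) = 102 · 108 = 11016.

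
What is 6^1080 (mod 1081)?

6^1 ≡ 6 (mod 1081)
6^2 ≡ 6^2 = 36 ≡ 36 (mod 1081)
6^4 ≡ 36^2 = 1296 ≡ 215 (mod 1081)
6^8 ≡ 215^2 = 46225 ≡ 823 (mod 1081)
6^16 ≡ 823^2 = 677329 ≡ 623 (mod 1081)
6^32 ≡ 623^2 = 388129 ≡ 50 (mod 1081)
6^64 ≡ 50^2 = 2500 ≡ 338 (mod 1081)
6^128 ≡ 338^2 = 114244 ≡ 739 (mod 1081)
6^256 ≡ 739^2 = 546121 ≡ 216 (mod 1081)
6^512 ≡ 216^2 = 46656 ≡ 173 (mod 1081)
6^1024 ≡ 173^2 = 29929 ≡ 742 (mod 1081)
1080 = 1024 + 32 + 16 + 8 in binary powers of 2.
So 6^1080 ≡ 742 · 50 · 623 · 823 ≡ 243 (mod 1081).
Since 243 ≠ 1, base 6 is a Fermat witness: 1081 is composite.

243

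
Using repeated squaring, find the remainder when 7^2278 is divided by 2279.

982

7^1 ≡ 7 (mod 2279)
7^2 ≡ 7^2 = 49 ≡ 49 (mod 2279)
7^4 ≡ 49^2 = 2401 ≡ 122 (mod 2279)
7^8 ≡ 122^2 = 14884 ≡ 1210 (mod 2279)
7^16 ≡ 1210^2 = 1464100 ≡ 982 (mod 2279)
7^32 ≡ 982^2 = 964324 ≡ 307 (mod 2279)
7^64 ≡ 307^2 = 94249 ≡ 810 (mod 2279)
7^128 ≡ 810^2 = 656100 ≡ 2027 (mod 2279)
7^256 ≡ 2027^2 = 4108729 ≡ 1971 (mod 2279)
7^512 ≡ 1971^2 = 3884841 ≡ 1425 (mod 2279)
7^1024 ≡ 1425^2 = 2030625 ≡ 36 (mod 2279)
7^2048 ≡ 36^2 = 1296 ≡ 1296 (mod 2279)
2278 = 2048 + 128 + 64 + 32 + 4 + 2 in binary powers of 2.
So 7^2278 ≡ 1296 · 2027 · 810 · 307 · 122 · 49 ≡ 982 (mod 2279).
Since 982 ≠ 1, base 7 is a Fermat witness: 2279 is composite.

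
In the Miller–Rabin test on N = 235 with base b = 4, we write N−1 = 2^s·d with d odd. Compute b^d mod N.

204

235 − 1 = 234 = 2^1 · 117, so d = 117.
4^1 ≡ 4 (mod 235)
4^2 ≡ 4^2 = 16 ≡ 16 (mod 235)
4^4 ≡ 16^2 = 256 ≡ 21 (mod 235)
4^8 ≡ 21^2 = 441 ≡ 206 (mod 235)
4^16 ≡ 206^2 = 42436 ≡ 136 (mod 235)
4^32 ≡ 136^2 = 18496 ≡ 166 (mod 235)
4^64 ≡ 166^2 = 27556 ≡ 61 (mod 235)
117 = 64 + 32 + 16 + 4 + 1 in binary powers of 2.
So 4^117 ≡ 61 · 166 · 136 · 21 · 4 ≡ 204 (mod 235).
Squaring chain: 204; never reaches −1, so base 4 is a Miller–Rabin witness that 235 is composite.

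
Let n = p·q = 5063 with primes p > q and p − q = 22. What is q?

Since p = q + 22, we have 5063 = q(q + 22), so q² + 22q − 5063 = 0.
Discriminant: 22² + 4·5063 = 484 + 20252 = 20736; √20736 = 144.
q = (−22 + 144)/2 = 61, and p = q + 22 = 83.
Check: 61 · 83 = 5063.

61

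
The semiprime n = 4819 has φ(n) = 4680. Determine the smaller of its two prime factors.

61

φ(n) = (p−1)(q−1) = n − (p+q) + 1, so p + q = 4819 − 4680 + 1 = 140.
p and q are the roots of t² − 140t + 4819 = 0.
Discriminant: 140² − 4·4819 = 19600 − 19276 = 324; √324 = 18.
q = (140 − 18)/2 = 61, p = (140 + 18)/2 = 79.
Check: 61 · 79 = 4819.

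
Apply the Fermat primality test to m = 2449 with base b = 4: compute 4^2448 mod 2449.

808

4^1 ≡ 4 (mod 2449)
4^2 ≡ 4^2 = 16 ≡ 16 (mod 2449)
4^4 ≡ 16^2 = 256 ≡ 256 (mod 2449)
4^8 ≡ 256^2 = 65536 ≡ 1862 (mod 2449)
4^16 ≡ 1862^2 = 3467044 ≡ 1709 (mod 2449)
4^32 ≡ 1709^2 = 2920681 ≡ 1473 (mod 2449)
4^64 ≡ 1473^2 = 2169729 ≡ 2364 (mod 2449)
4^128 ≡ 2364^2 = 5588496 ≡ 2327 (mod 2449)
4^256 ≡ 2327^2 = 5414929 ≡ 190 (mod 2449)
4^512 ≡ 190^2 = 36100 ≡ 1814 (mod 2449)
4^1024 ≡ 1814^2 = 3290596 ≡ 1589 (mod 2449)
4^2048 ≡ 1589^2 = 2524921 ≡ 2 (mod 2449)
2448 = 2048 + 256 + 128 + 16 in binary powers of 2.
So 4^2448 ≡ 2 · 190 · 2327 · 1709 ≡ 808 (mod 2449).
Since 808 ≠ 1, base 4 is a Fermat witness: 2449 is composite.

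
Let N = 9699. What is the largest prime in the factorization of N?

9699 = 3 · 3233
3233 = 53 · 61
61 is prime.
So 9699 = 3 · 53 · 61; the largest prime factor is 61.

61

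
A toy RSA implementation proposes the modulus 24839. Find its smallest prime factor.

24839 is odd.
Digit sum 26, not divisible by 3.
Ends in 9: not divisible by 5.
7: 24839 = 7·3548 + 3
11: 24839 = 11·2258 + 1
13: 24839 = 13·1910 + 9
17: 24839 = 17·1461 + 2
19: 24839 = 19·1307 + 6
23: 24839 = 23·1079 + 22
29: 24839 = 29·856 + 15
31: 24839 = 31·801 + 8
37: 24839 = 37·671 + 12
41: 24839 = 41·605 + 34
43: 24839 = 43·577 + 28
47: 24839 = 47·528 + 23
53: 24839 = 53·468 + 35
59: 24839 = 59·421

59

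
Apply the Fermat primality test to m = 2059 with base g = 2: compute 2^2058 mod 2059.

2^1 ≡ 2 (mod 2059)
2^2 ≡ 2^2 = 4 ≡ 4 (mod 2059)
2^4 ≡ 4^2 = 16 ≡ 16 (mod 2059)
2^8 ≡ 16^2 = 256 ≡ 256 (mod 2059)
2^16 ≡ 256^2 = 65536 ≡ 1707 (mod 2059)
2^32 ≡ 1707^2 = 2913849 ≡ 364 (mod 2059)
2^64 ≡ 364^2 = 132496 ≡ 720 (mod 2059)
2^128 ≡ 720^2 = 518400 ≡ 1591 (mod 2059)
2^256 ≡ 1591^2 = 2531281 ≡ 770 (mod 2059)
2^512 ≡ 770^2 = 592900 ≡ 1967 (mod 2059)
2^1024 ≡ 1967^2 = 3869089 ≡ 228 (mod 2059)
2^2048 ≡ 228^2 = 51984 ≡ 509 (mod 2059)
2058 = 2048 + 8 + 2 in binary powers of 2.
So 2^2058 ≡ 509 · 256 · 4 ≡ 289 (mod 2059).
Since 289 ≠ 1, base 2 is a Fermat witness: 2059 is composite.

289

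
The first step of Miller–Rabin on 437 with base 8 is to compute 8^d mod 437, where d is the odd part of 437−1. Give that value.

141

437 − 1 = 436 = 2^2 · 109, so d = 109.
8^1 ≡ 8 (mod 437)
8^2 ≡ 8^2 = 64 ≡ 64 (mod 437)
8^4 ≡ 64^2 = 4096 ≡ 163 (mod 437)
8^8 ≡ 163^2 = 26569 ≡ 349 (mod 437)
8^16 ≡ 349^2 = 121801 ≡ 315 (mod 437)
8^32 ≡ 315^2 = 99225 ≡ 26 (mod 437)
8^64 ≡ 26^2 = 676 ≡ 239 (mod 437)
109 = 64 + 32 + 8 + 4 + 1 in binary powers of 2.
So 8^109 ≡ 239 · 26 · 349 · 163 · 8 ≡ 141 (mod 437).
Squaring chain: 141 → 216; never reaches −1, so base 8 is a Miller–Rabin witness that 437 is composite.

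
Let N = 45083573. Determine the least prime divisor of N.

45083573 is odd.
Digit sum 35, not divisible by 3.
Ends in 3: not divisible by 5.
7: 45083573 = 7·6440510 + 3
11: 45083573 = 11·4098506 + 7
13: 45083573 = 13·3467967 + 2
17: 45083573 = 17·2651974 + 15
19: 45083573 = 19·2372819 + 12
23: 45083573 = 23·1960155 + 8
29: 45083573 = 29·1554605 + 28
31: 45083573 = 31·1454308 + 25
37: 45083573 = 37·1218474 + 35
41: 45083573 = 41·1099599 + 14
43: 45083573 = 43·1048455 + 8
47: 45083573 = 47·959224 + 45
53: 45083573 = 53·850633 + 24
59: 45083573 = 59·764128 + 21
61: 45083573 = 61·739074 + 59
67: 45083573 = 67·672889 + 10
71: 45083573 = 71·634979 + 64
73: 45083573 = 73·617583 + 14
79: 45083573 = 79·570678 + 11
83: 45083573 = 83·543175 + 48
89: 45083573 = 89·506557

89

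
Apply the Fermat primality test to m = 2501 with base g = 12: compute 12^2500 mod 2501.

901

12^1 ≡ 12 (mod 2501)
12^2 ≡ 12^2 = 144 ≡ 144 (mod 2501)
12^4 ≡ 144^2 = 20736 ≡ 728 (mod 2501)
12^8 ≡ 728^2 = 529984 ≡ 2273 (mod 2501)
12^16 ≡ 2273^2 = 5166529 ≡ 1964 (mod 2501)
12^32 ≡ 1964^2 = 3857296 ≡ 754 (mod 2501)
12^64 ≡ 754^2 = 568516 ≡ 789 (mod 2501)
12^128 ≡ 789^2 = 622521 ≡ 2273 (mod 2501)
12^256 ≡ 2273^2 = 5166529 ≡ 1964 (mod 2501)
12^512 ≡ 1964^2 = 3857296 ≡ 754 (mod 2501)
12^1024 ≡ 754^2 = 568516 ≡ 789 (mod 2501)
12^2048 ≡ 789^2 = 622521 ≡ 2273 (mod 2501)
2500 = 2048 + 256 + 128 + 64 + 4 in binary powers of 2.
So 12^2500 ≡ 2273 · 1964 · 2273 · 789 · 728 ≡ 901 (mod 2501).
Since 901 ≠ 1, base 12 is a Fermat witness: 2501 is composite.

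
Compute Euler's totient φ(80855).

Factor: 80855 = 5 · 103 · 157.
φ(80855) = (5−1) · (103−1) · (157−1) = 4 · 102 · 156 = 63648.

63648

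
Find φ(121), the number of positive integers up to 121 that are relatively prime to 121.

110

Factor: 121 = 11^2.
φ(121) = 11^1·(11−1) = 110.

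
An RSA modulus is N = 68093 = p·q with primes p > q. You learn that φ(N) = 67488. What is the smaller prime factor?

φ(n) = (p−1)(q−1) = n − (p+q) + 1, so p + q = 68093 − 67488 + 1 = 606.
p and q are the roots of t² − 606t + 68093 = 0.
Discriminant: 606² − 4·68093 = 367236 − 272372 = 94864; √94864 = 308.
q = (606 − 308)/2 = 149, p = (606 + 308)/2 = 457.
Check: 149 · 457 = 68093.

149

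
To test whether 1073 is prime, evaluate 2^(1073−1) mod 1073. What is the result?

2^1 ≡ 2 (mod 1073)
2^2 ≡ 2^2 = 4 ≡ 4 (mod 1073)
2^4 ≡ 4^2 = 16 ≡ 16 (mod 1073)
2^8 ≡ 16^2 = 256 ≡ 256 (mod 1073)
2^16 ≡ 256^2 = 65536 ≡ 83 (mod 1073)
2^32 ≡ 83^2 = 6889 ≡ 451 (mod 1073)
2^64 ≡ 451^2 = 203401 ≡ 604 (mod 1073)
2^128 ≡ 604^2 = 364816 ≡ 1069 (mod 1073)
2^256 ≡ 1069^2 = 1142761 ≡ 16 (mod 1073)
2^512 ≡ 16^2 = 256 ≡ 256 (mod 1073)
2^1024 ≡ 256^2 = 65536 ≡ 83 (mod 1073)
1072 = 1024 + 32 + 16 in binary powers of 2.
So 2^1072 ≡ 83 · 451 · 83 ≡ 604 (mod 1073).
Since 604 ≠ 1, base 2 is a Fermat witness: 1073 is composite.

604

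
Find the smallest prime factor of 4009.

4009 is odd.
Digit sum 13, not divisible by 3.
Ends in 9: not divisible by 5.
7: 4009 = 7·572 + 5
11: 4009 = 11·364 + 5
13: 4009 = 13·308 + 5
17: 4009 = 17·235 + 14
19: 4009 = 19·211

19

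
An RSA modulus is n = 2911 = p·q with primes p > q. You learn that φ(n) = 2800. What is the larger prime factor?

φ(n) = (p−1)(q−1) = n − (p+q) + 1, so p + q = 2911 − 2800 + 1 = 112.
p and q are the roots of t² − 112t + 2911 = 0.
Discriminant: 112² − 4·2911 = 12544 − 11644 = 900; √900 = 30.
q = (112 − 30)/2 = 41, p = (112 + 30)/2 = 71.
Check: 41 · 71 = 2911.

71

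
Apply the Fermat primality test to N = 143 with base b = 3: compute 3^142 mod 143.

3^1 ≡ 3 (mod 143)
3^2 ≡ 3^2 = 9 ≡ 9 (mod 143)
3^4 ≡ 9^2 = 81 ≡ 81 (mod 143)
3^8 ≡ 81^2 = 6561 ≡ 126 (mod 143)
3^16 ≡ 126^2 = 15876 ≡ 3 (mod 143)
3^32 ≡ 3^2 = 9 ≡ 9 (mod 143)
3^64 ≡ 9^2 = 81 ≡ 81 (mod 143)
3^128 ≡ 81^2 = 6561 ≡ 126 (mod 143)
142 = 128 + 8 + 4 + 2 in binary powers of 2.
So 3^142 ≡ 126 · 126 · 81 · 9 ≡ 42 (mod 143).
Since 42 ≠ 1, base 3 is a Fermat witness: 143 is composite.

42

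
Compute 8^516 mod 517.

410

8^1 ≡ 8 (mod 517)
8^2 ≡ 8^2 = 64 ≡ 64 (mod 517)
8^4 ≡ 64^2 = 4096 ≡ 477 (mod 517)
8^8 ≡ 477^2 = 227529 ≡ 49 (mod 517)
8^16 ≡ 49^2 = 2401 ≡ 333 (mod 517)
8^32 ≡ 333^2 = 110889 ≡ 251 (mod 517)
8^64 ≡ 251^2 = 63001 ≡ 444 (mod 517)
8^128 ≡ 444^2 = 197136 ≡ 159 (mod 517)
8^256 ≡ 159^2 = 25281 ≡ 465 (mod 517)
8^512 ≡ 465^2 = 216225 ≡ 119 (mod 517)
516 = 512 + 4 in binary powers of 2.
So 8^516 ≡ 119 · 477 ≡ 410 (mod 517).
Since 410 ≠ 1, base 8 is a Fermat witness: 517 is composite.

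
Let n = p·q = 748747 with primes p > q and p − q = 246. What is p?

Since p = q + 246, we have 748747 = q(q + 246), so q² + 246q − 748747 = 0.
Discriminant: 246² + 4·748747 = 60516 + 2994988 = 3055504; √3055504 = 1748.
q = (−246 + 1748)/2 = 751, and p = q + 246 = 997.
Check: 751 · 997 = 748747.

997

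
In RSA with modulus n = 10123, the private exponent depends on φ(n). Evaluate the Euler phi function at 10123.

9880

Factor: 10123 = 53 · 191.
φ(10123) = (53−1) · (191−1) = 52 · 190 = 9880.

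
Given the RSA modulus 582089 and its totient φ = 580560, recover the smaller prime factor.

φ(n) = (p−1)(q−1) = n − (p+q) + 1, so p + q = 582089 − 580560 + 1 = 1530.
p and q are the roots of t² − 1530t + 582089 = 0.
Discriminant: 1530² − 4·582089 = 2340900 − 2328356 = 12544; √12544 = 112.
q = (1530 − 112)/2 = 709, p = (1530 + 112)/2 = 821.
Check: 709 · 821 = 582089.

709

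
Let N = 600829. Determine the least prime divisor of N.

23

600829 is odd.
Digit sum 25, not divisible by 3.
Ends in 9: not divisible by 5.
7: 600829 = 7·85832 + 5
11: 600829 = 11·54620 + 9
13: 600829 = 13·46217 + 8
17: 600829 = 17·35342 + 15
19: 600829 = 19·31622 + 11
23: 600829 = 23·26123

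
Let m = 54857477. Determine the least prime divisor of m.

54857477 is odd.
Digit sum 47, not divisible by 3.
Ends in 7: not divisible by 5.
7: 54857477 = 7·7836782 + 3
11: 54857477 = 11·4987043 + 4
13: 54857477 = 13·4219805 + 12
17: 54857477 = 17·3226910 + 7
19: 54857477 = 19·2887235 + 12
23: 54857477 = 23·2385107 + 16
29: 54857477 = 29·1891637 + 4
31: 54857477 = 31·1769596 + 1
37: 54857477 = 37·1482634 + 19
41: 54857477 = 41·1337987 + 10
43: 54857477 = 43·1275755 + 12
47: 54857477 = 47·1167180 + 17
53: 54857477 = 53·1035046 + 39
59: 54857477 = 59·929787 + 44
61: 54857477 = 61·899302 + 55
67: 54857477 = 67·818768 + 21
71: 54857477 = 71·772640 + 37
73: 54857477 = 73·751472 + 21
79: 54857477 = 79·694398 + 35
83: 54857477 = 83·660933 + 38
89: 54857477 = 89·616376 + 13
97: 54857477 = 97·565541

97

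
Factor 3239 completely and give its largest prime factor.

3239 = 41 · 79
79 is prime.
So 3239 = 41 · 79; the largest prime factor is 79.

79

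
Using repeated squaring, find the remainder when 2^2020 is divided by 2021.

661

2^1 ≡ 2 (mod 2021)
2^2 ≡ 2^2 = 4 ≡ 4 (mod 2021)
2^4 ≡ 4^2 = 16 ≡ 16 (mod 2021)
2^8 ≡ 16^2 = 256 ≡ 256 (mod 2021)
2^16 ≡ 256^2 = 65536 ≡ 864 (mod 2021)
2^32 ≡ 864^2 = 746496 ≡ 747 (mod 2021)
2^64 ≡ 747^2 = 558009 ≡ 213 (mod 2021)
2^128 ≡ 213^2 = 45369 ≡ 907 (mod 2021)
2^256 ≡ 907^2 = 822649 ≡ 102 (mod 2021)
2^512 ≡ 102^2 = 10404 ≡ 299 (mod 2021)
2^1024 ≡ 299^2 = 89401 ≡ 477 (mod 2021)
2020 = 1024 + 512 + 256 + 128 + 64 + 32 + 4 in binary powers of 2.
So 2^2020 ≡ 477 · 299 · 102 · 907 · 213 · 747 · 16 ≡ 661 (mod 2021).
Since 661 ≠ 1, base 2 is a Fermat witness: 2021 is composite.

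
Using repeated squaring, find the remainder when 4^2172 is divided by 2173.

4^1 ≡ 4 (mod 2173)
4^2 ≡ 4^2 = 16 ≡ 16 (mod 2173)
4^4 ≡ 16^2 = 256 ≡ 256 (mod 2173)
4^8 ≡ 256^2 = 65536 ≡ 346 (mod 2173)
4^16 ≡ 346^2 = 119716 ≡ 201 (mod 2173)
4^32 ≡ 201^2 = 40401 ≡ 1287 (mod 2173)
4^64 ≡ 1287^2 = 1656369 ≡ 543 (mod 2173)
4^128 ≡ 543^2 = 294849 ≡ 1494 (mod 2173)
4^256 ≡ 1494^2 = 2232036 ≡ 365 (mod 2173)
4^512 ≡ 365^2 = 133225 ≡ 672 (mod 2173)
4^1024 ≡ 672^2 = 451584 ≡ 1773 (mod 2173)
4^2048 ≡ 1773^2 = 3143529 ≡ 1371 (mod 2173)
2172 = 2048 + 64 + 32 + 16 + 8 + 4 in binary powers of 2.
So 4^2172 ≡ 1371 · 543 · 1287 · 201 · 346 · 256 ≡ 1533 (mod 2173).
Since 1533 ≠ 1, base 4 is a Fermat witness: 2173 is composite.

1533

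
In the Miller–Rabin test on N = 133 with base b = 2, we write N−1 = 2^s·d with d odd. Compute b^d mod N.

133 − 1 = 132 = 2^2 · 33, so d = 33.
2^1 ≡ 2 (mod 133)
2^2 ≡ 2^2 = 4 ≡ 4 (mod 133)
2^4 ≡ 4^2 = 16 ≡ 16 (mod 133)
2^8 ≡ 16^2 = 256 ≡ 123 (mod 133)
2^16 ≡ 123^2 = 15129 ≡ 100 (mod 133)
2^32 ≡ 100^2 = 10000 ≡ 25 (mod 133)
33 = 32 + 1 in binary powers of 2.
So 2^33 ≡ 25 · 2 ≡ 50 (mod 133).
Squaring chain: 50 → 106; never reaches −1, so base 2 is a Miller–Rabin witness that 133 is composite.

50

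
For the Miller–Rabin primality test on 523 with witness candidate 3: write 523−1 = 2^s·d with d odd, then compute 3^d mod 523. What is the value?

523 − 1 = 522 = 2^1 · 261, so d = 261.
3^1 ≡ 3 (mod 523)
3^2 ≡ 3^2 = 9 ≡ 9 (mod 523)
3^4 ≡ 9^2 = 81 ≡ 81 (mod 523)
3^8 ≡ 81^2 = 6561 ≡ 285 (mod 523)
3^16 ≡ 285^2 = 81225 ≡ 160 (mod 523)
3^32 ≡ 160^2 = 25600 ≡ 496 (mod 523)
3^64 ≡ 496^2 = 246016 ≡ 206 (mod 523)
3^128 ≡ 206^2 = 42436 ≡ 73 (mod 523)
3^256 ≡ 73^2 = 5329 ≡ 99 (mod 523)
261 = 256 + 4 + 1 in binary powers of 2.
So 3^261 ≡ 99 · 81 · 3 ≡ 522 (mod 523).
Since 3^d ≡ 522 (mod 523), base 3 does not prove 523 composite.

522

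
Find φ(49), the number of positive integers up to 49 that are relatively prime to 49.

42

Factor: 49 = 7^2.
φ(49) = 7^1·(7−1) = 42.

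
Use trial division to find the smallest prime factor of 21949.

21949 is odd.
Digit sum 25, not divisible by 3.
Ends in 9: not divisible by 5.
7: 21949 = 7·3135 + 4
11: 21949 = 11·1995 + 4
13: 21949 = 13·1688 + 5
17: 21949 = 17·1291 + 2
19: 21949 = 19·1155 + 4
23: 21949 = 23·954 + 7
29: 21949 = 29·756 + 25
31: 21949 = 31·708 + 1
37: 21949 = 37·593 + 8
41: 21949 = 41·535 + 14
43: 21949 = 43·510 + 19
47: 21949 = 47·467

47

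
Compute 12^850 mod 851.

164

12^1 ≡ 12 (mod 851)
12^2 ≡ 12^2 = 144 ≡ 144 (mod 851)
12^4 ≡ 144^2 = 20736 ≡ 312 (mod 851)
12^8 ≡ 312^2 = 97344 ≡ 330 (mod 851)
12^16 ≡ 330^2 = 108900 ≡ 823 (mod 851)
12^32 ≡ 823^2 = 677329 ≡ 784 (mod 851)
12^64 ≡ 784^2 = 614656 ≡ 234 (mod 851)
12^128 ≡ 234^2 = 54756 ≡ 292 (mod 851)
12^256 ≡ 292^2 = 85264 ≡ 164 (mod 851)
12^512 ≡ 164^2 = 26896 ≡ 515 (mod 851)
850 = 512 + 256 + 64 + 16 + 2 in binary powers of 2.
So 12^850 ≡ 515 · 164 · 234 · 823 · 144 ≡ 164 (mod 851).
Since 164 ≠ 1, base 12 is a Fermat witness: 851 is composite.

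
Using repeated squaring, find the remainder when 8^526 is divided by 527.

225

8^1 ≡ 8 (mod 527)
8^2 ≡ 8^2 = 64 ≡ 64 (mod 527)
8^4 ≡ 64^2 = 4096 ≡ 407 (mod 527)
8^8 ≡ 407^2 = 165649 ≡ 171 (mod 527)
8^16 ≡ 171^2 = 29241 ≡ 256 (mod 527)
8^32 ≡ 256^2 = 65536 ≡ 188 (mod 527)
8^64 ≡ 188^2 = 35344 ≡ 35 (mod 527)
8^128 ≡ 35^2 = 1225 ≡ 171 (mod 527)
8^256 ≡ 171^2 = 29241 ≡ 256 (mod 527)
8^512 ≡ 256^2 = 65536 ≡ 188 (mod 527)
526 = 512 + 8 + 4 + 2 in binary powers of 2.
So 8^526 ≡ 188 · 171 · 407 · 64 ≡ 225 (mod 527).
Since 225 ≠ 1, base 8 is a Fermat witness: 527 is composite.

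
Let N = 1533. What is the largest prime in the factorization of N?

1533 = 3 · 511
511 = 7 · 73
73 is prime.
So 1533 = 3 · 7 · 73; the largest prime factor is 73.

73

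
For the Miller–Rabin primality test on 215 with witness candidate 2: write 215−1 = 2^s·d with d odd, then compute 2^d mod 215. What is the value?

215 − 1 = 214 = 2^1 · 107, so d = 107.
2^1 ≡ 2 (mod 215)
2^2 ≡ 2^2 = 4 ≡ 4 (mod 215)
2^4 ≡ 4^2 = 16 ≡ 16 (mod 215)
2^8 ≡ 16^2 = 256 ≡ 41 (mod 215)
2^16 ≡ 41^2 = 1681 ≡ 176 (mod 215)
2^32 ≡ 176^2 = 30976 ≡ 16 (mod 215)
2^64 ≡ 16^2 = 256 ≡ 41 (mod 215)
107 = 64 + 32 + 8 + 2 + 1 in binary powers of 2.
So 2^107 ≡ 41 · 16 · 41 · 4 · 2 ≡ 168 (mod 215).
Squaring chain: 168; never reaches −1, so base 2 is a Miller–Rabin witness that 215 is composite.

168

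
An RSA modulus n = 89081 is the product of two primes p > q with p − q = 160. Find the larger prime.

Since p = q + 160, we have 89081 = q(q + 160), so q² + 160q − 89081 = 0.
Discriminant: 160² + 4·89081 = 25600 + 356324 = 381924; √381924 = 618.
q = (−160 + 618)/2 = 229, and p = q + 160 = 389.
Check: 229 · 389 = 89081.

389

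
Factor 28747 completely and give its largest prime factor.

89

28747 = 17 · 1691
1691 = 19 · 89
89 is prime.
So 28747 = 17 · 19 · 89; the largest prime factor is 89.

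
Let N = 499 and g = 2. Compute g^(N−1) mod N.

2^1 ≡ 2 (mod 499)
2^2 ≡ 2^2 = 4 ≡ 4 (mod 499)
2^4 ≡ 4^2 = 16 ≡ 16 (mod 499)
2^8 ≡ 16^2 = 256 ≡ 256 (mod 499)
2^16 ≡ 256^2 = 65536 ≡ 167 (mod 499)
2^32 ≡ 167^2 = 27889 ≡ 444 (mod 499)
2^64 ≡ 444^2 = 197136 ≡ 31 (mod 499)
2^128 ≡ 31^2 = 961 ≡ 462 (mod 499)
2^256 ≡ 462^2 = 213444 ≡ 371 (mod 499)
498 = 256 + 128 + 64 + 32 + 16 + 2 in binary powers of 2.
So 2^498 ≡ 371 · 462 · 31 · 444 · 167 · 4 ≡ 1 (mod 499).
Since the result is 1, base 2 gives no evidence that 499 is composite.

1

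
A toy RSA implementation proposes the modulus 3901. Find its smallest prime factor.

47

3901 is odd.
Digit sum 13, not divisible by 3.
Ends in 1: not divisible by 5.
7: 3901 = 7·557 + 2
11: 3901 = 11·354 + 7
13: 3901 = 13·300 + 1
17: 3901 = 17·229 + 8
19: 3901 = 19·205 + 6
23: 3901 = 23·169 + 14
29: 3901 = 29·134 + 15
31: 3901 = 31·125 + 26
37: 3901 = 37·105 + 16
41: 3901 = 41·95 + 6
43: 3901 = 43·90 + 31
47: 3901 = 47·83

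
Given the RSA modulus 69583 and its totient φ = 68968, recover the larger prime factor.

φ(n) = (p−1)(q−1) = n − (p+q) + 1, so p + q = 69583 − 68968 + 1 = 616.
p and q are the roots of t² − 616t + 69583 = 0.
Discriminant: 616² − 4·69583 = 379456 − 278332 = 101124; √101124 = 318.
q = (616 − 318)/2 = 149, p = (616 + 318)/2 = 467.
Check: 149 · 467 = 69583.

467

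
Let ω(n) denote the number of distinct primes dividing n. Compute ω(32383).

3

32383 = 13 · 2491
2491 = 47 · 53
32383 = 13 · 47 · 53, which has 3 distinct prime factors.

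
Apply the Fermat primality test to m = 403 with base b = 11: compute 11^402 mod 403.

233

11^1 ≡ 11 (mod 403)
11^2 ≡ 11^2 = 121 ≡ 121 (mod 403)
11^4 ≡ 121^2 = 14641 ≡ 133 (mod 403)
11^8 ≡ 133^2 = 17689 ≡ 360 (mod 403)
11^16 ≡ 360^2 = 129600 ≡ 237 (mod 403)
11^32 ≡ 237^2 = 56169 ≡ 152 (mod 403)
11^64 ≡ 152^2 = 23104 ≡ 133 (mod 403)
11^128 ≡ 133^2 = 17689 ≡ 360 (mod 403)
11^256 ≡ 360^2 = 129600 ≡ 237 (mod 403)
402 = 256 + 128 + 16 + 2 in binary powers of 2.
So 11^402 ≡ 237 · 360 · 237 · 121 ≡ 233 (mod 403).
Since 233 ≠ 1, base 11 is a Fermat witness: 403 is composite.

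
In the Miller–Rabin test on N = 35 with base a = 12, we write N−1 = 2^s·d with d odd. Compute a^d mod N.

35 − 1 = 34 = 2^1 · 17, so d = 17.
12^1 ≡ 12 (mod 35)
12^2 ≡ 12^2 = 144 ≡ 4 (mod 35)
12^4 ≡ 4^2 = 16 ≡ 16 (mod 35)
12^8 ≡ 16^2 = 256 ≡ 11 (mod 35)
12^16 ≡ 11^2 = 121 ≡ 16 (mod 35)
17 = 16 + 1 in binary powers of 2.
So 12^17 ≡ 16 · 12 ≡ 17 (mod 35).
Squaring chain: 17; never reaches −1, so base 12 is a Miller–Rabin witness that 35 is composite.

17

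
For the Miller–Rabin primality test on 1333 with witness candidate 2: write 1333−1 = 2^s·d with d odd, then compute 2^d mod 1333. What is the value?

70

1333 − 1 = 1332 = 2^2 · 333, so d = 333.
2^1 ≡ 2 (mod 1333)
2^2 ≡ 2^2 = 4 ≡ 4 (mod 1333)
2^4 ≡ 4^2 = 16 ≡ 16 (mod 1333)
2^8 ≡ 16^2 = 256 ≡ 256 (mod 1333)
2^16 ≡ 256^2 = 65536 ≡ 219 (mod 1333)
2^32 ≡ 219^2 = 47961 ≡ 1306 (mod 1333)
2^64 ≡ 1306^2 = 1705636 ≡ 729 (mod 1333)
2^128 ≡ 729^2 = 531441 ≡ 907 (mod 1333)
2^256 ≡ 907^2 = 822649 ≡ 188 (mod 1333)
333 = 256 + 64 + 8 + 4 + 1 in binary powers of 2.
So 2^333 ≡ 188 · 729 · 256 · 16 · 2 ≡ 70 (mod 1333).
Squaring chain: 70 → 901; never reaches −1, so base 2 is a Miller–Rabin witness that 1333 is composite.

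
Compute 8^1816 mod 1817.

836

8^1 ≡ 8 (mod 1817)
8^2 ≡ 8^2 = 64 ≡ 64 (mod 1817)
8^4 ≡ 64^2 = 4096 ≡ 462 (mod 1817)
8^8 ≡ 462^2 = 213444 ≡ 855 (mod 1817)
8^16 ≡ 855^2 = 731025 ≡ 591 (mod 1817)
8^32 ≡ 591^2 = 349281 ≡ 417 (mod 1817)
8^64 ≡ 417^2 = 173889 ≡ 1274 (mod 1817)
8^128 ≡ 1274^2 = 1623076 ≡ 495 (mod 1817)
8^256 ≡ 495^2 = 245025 ≡ 1547 (mod 1817)
8^512 ≡ 1547^2 = 2393209 ≡ 220 (mod 1817)
8^1024 ≡ 220^2 = 48400 ≡ 1158 (mod 1817)
1816 = 1024 + 512 + 256 + 16 + 8 in binary powers of 2.
So 8^1816 ≡ 1158 · 220 · 1547 · 591 · 855 ≡ 836 (mod 1817).
Since 836 ≠ 1, base 8 is a Fermat witness: 1817 is composite.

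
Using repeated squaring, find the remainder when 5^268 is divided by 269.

1

5^1 ≡ 5 (mod 269)
5^2 ≡ 5^2 = 25 ≡ 25 (mod 269)
5^4 ≡ 25^2 = 625 ≡ 87 (mod 269)
5^8 ≡ 87^2 = 7569 ≡ 37 (mod 269)
5^16 ≡ 37^2 = 1369 ≡ 24 (mod 269)
5^32 ≡ 24^2 = 576 ≡ 38 (mod 269)
5^64 ≡ 38^2 = 1444 ≡ 99 (mod 269)
5^128 ≡ 99^2 = 9801 ≡ 117 (mod 269)
5^256 ≡ 117^2 = 13689 ≡ 239 (mod 269)
268 = 256 + 8 + 4 in binary powers of 2.
So 5^268 ≡ 239 · 37 · 87 ≡ 1 (mod 269).
Since the result is 1, base 5 gives no evidence that 269 is composite.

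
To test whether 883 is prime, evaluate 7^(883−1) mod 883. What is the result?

1

7^1 ≡ 7 (mod 883)
7^2 ≡ 7^2 = 49 ≡ 49 (mod 883)
7^4 ≡ 49^2 = 2401 ≡ 635 (mod 883)
7^8 ≡ 635^2 = 403225 ≡ 577 (mod 883)
7^16 ≡ 577^2 = 332929 ≡ 38 (mod 883)
7^32 ≡ 38^2 = 1444 ≡ 561 (mod 883)
7^64 ≡ 561^2 = 314721 ≡ 373 (mod 883)
7^128 ≡ 373^2 = 139129 ≡ 498 (mod 883)
7^256 ≡ 498^2 = 248004 ≡ 764 (mod 883)
7^512 ≡ 764^2 = 583696 ≡ 33 (mod 883)
882 = 512 + 256 + 64 + 32 + 16 + 2 in binary powers of 2.
So 7^882 ≡ 33 · 764 · 373 · 561 · 38 · 49 ≡ 1 (mod 883).
Since the result is 1, base 7 gives no evidence that 883 is composite.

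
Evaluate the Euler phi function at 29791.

Factor: 29791 = 31^3.
φ(29791) = 31^2·(31−1) = 28830.

28830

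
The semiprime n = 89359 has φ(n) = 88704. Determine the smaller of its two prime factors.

φ(n) = (p−1)(q−1) = n − (p+q) + 1, so p + q = 89359 − 88704 + 1 = 656.
p and q are the roots of t² − 656t + 89359 = 0.
Discriminant: 656² − 4·89359 = 430336 − 357436 = 72900; √72900 = 270.
q = (656 − 270)/2 = 193, p = (656 + 270)/2 = 463.
Check: 193 · 463 = 89359.

193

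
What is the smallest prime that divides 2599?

2599 is odd.
Digit sum 25, not divisible by 3.
Ends in 9: not divisible by 5.
7: 2599 = 7·371 + 2
11: 2599 = 11·236 + 3
13: 2599 = 13·199 + 12
17: 2599 = 17·152 + 15
19: 2599 = 19·136 + 15
23: 2599 = 23·113

23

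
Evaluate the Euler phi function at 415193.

Factor: 415193 = 29 · 103 · 139.
φ(415193) = (29−1) · (103−1) · (139−1) = 28 · 102 · 138 = 394128.

394128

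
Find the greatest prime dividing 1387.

1387 = 19 · 73
73 is prime.
So 1387 = 19 · 73; the largest prime factor is 73.

73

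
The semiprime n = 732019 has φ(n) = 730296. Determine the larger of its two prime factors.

967

φ(n) = (p−1)(q−1) = n − (p+q) + 1, so p + q = 732019 − 730296 + 1 = 1724.
p and q are the roots of t² − 1724t + 732019 = 0.
Discriminant: 1724² − 4·732019 = 2972176 − 2928076 = 44100; √44100 = 210.
q = (1724 − 210)/2 = 757, p = (1724 + 210)/2 = 967.
Check: 757 · 967 = 732019.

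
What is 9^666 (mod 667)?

9^1 ≡ 9 (mod 667)
9^2 ≡ 9^2 = 81 ≡ 81 (mod 667)
9^4 ≡ 81^2 = 6561 ≡ 558 (mod 667)
9^8 ≡ 558^2 = 311364 ≡ 542 (mod 667)
9^16 ≡ 542^2 = 293764 ≡ 284 (mod 667)
9^32 ≡ 284^2 = 80656 ≡ 616 (mod 667)
9^64 ≡ 616^2 = 379456 ≡ 600 (mod 667)
9^128 ≡ 600^2 = 360000 ≡ 487 (mod 667)
9^256 ≡ 487^2 = 237169 ≡ 384 (mod 667)
9^512 ≡ 384^2 = 147456 ≡ 49 (mod 667)
666 = 512 + 128 + 16 + 8 + 2 in binary powers of 2.
So 9^666 ≡ 49 · 487 · 284 · 542 · 81 ≡ 49 (mod 667).
Since 49 ≠ 1, base 9 is a Fermat witness: 667 is composite.

49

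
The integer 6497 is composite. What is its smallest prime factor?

73

6497 is odd.
Digit sum 26, not divisible by 3.
Ends in 7: not divisible by 5.
7: 6497 = 7·928 + 1
11: 6497 = 11·590 + 7
13: 6497 = 13·499 + 10
17: 6497 = 17·382 + 3
19: 6497 = 19·341 + 18
23: 6497 = 23·282 + 11
29: 6497 = 29·224 + 1
31: 6497 = 31·209 + 18
37: 6497 = 37·175 + 22
41: 6497 = 41·158 + 19
43: 6497 = 43·151 + 4
47: 6497 = 47·138 + 11
53: 6497 = 53·122 + 31
59: 6497 = 59·110 + 7
61: 6497 = 61·106 + 31
67: 6497 = 67·96 + 65
71: 6497 = 71·91 + 36
73: 6497 = 73·89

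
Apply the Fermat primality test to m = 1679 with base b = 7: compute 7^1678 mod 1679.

441

7^1 ≡ 7 (mod 1679)
7^2 ≡ 7^2 = 49 ≡ 49 (mod 1679)
7^4 ≡ 49^2 = 2401 ≡ 722 (mod 1679)
7^8 ≡ 722^2 = 521284 ≡ 794 (mod 1679)
7^16 ≡ 794^2 = 630436 ≡ 811 (mod 1679)
7^32 ≡ 811^2 = 657721 ≡ 1232 (mod 1679)
7^64 ≡ 1232^2 = 1517824 ≡ 8 (mod 1679)
7^128 ≡ 8^2 = 64 ≡ 64 (mod 1679)
7^256 ≡ 64^2 = 4096 ≡ 738 (mod 1679)
7^512 ≡ 738^2 = 544644 ≡ 648 (mod 1679)
7^1024 ≡ 648^2 = 419904 ≡ 154 (mod 1679)
1678 = 1024 + 512 + 128 + 8 + 4 + 2 in binary powers of 2.
So 7^1678 ≡ 154 · 648 · 64 · 794 · 722 · 49 ≡ 441 (mod 1679).
Since 441 ≠ 1, base 7 is a Fermat witness: 1679 is composite.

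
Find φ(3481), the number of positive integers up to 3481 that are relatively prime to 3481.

3422

Factor: 3481 = 59^2.
φ(3481) = 59^1·(59−1) = 3422.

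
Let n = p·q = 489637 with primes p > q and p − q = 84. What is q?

659

Since p = q + 84, we have 489637 = q(q + 84), so q² + 84q − 489637 = 0.
Discriminant: 84² + 4·489637 = 7056 + 1958548 = 1965604; √1965604 = 1402.
q = (−84 + 1402)/2 = 659, and p = q + 84 = 743.
Check: 659 · 743 = 489637.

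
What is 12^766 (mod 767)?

508

12^1 ≡ 12 (mod 767)
12^2 ≡ 12^2 = 144 ≡ 144 (mod 767)
12^4 ≡ 144^2 = 20736 ≡ 27 (mod 767)
12^8 ≡ 27^2 = 729 ≡ 729 (mod 767)
12^16 ≡ 729^2 = 531441 ≡ 677 (mod 767)
12^32 ≡ 677^2 = 458329 ≡ 430 (mod 767)
12^64 ≡ 430^2 = 184900 ≡ 53 (mod 767)
12^128 ≡ 53^2 = 2809 ≡ 508 (mod 767)
12^256 ≡ 508^2 = 258064 ≡ 352 (mod 767)
12^512 ≡ 352^2 = 123904 ≡ 417 (mod 767)
766 = 512 + 128 + 64 + 32 + 16 + 8 + 4 + 2 in binary powers of 2.
So 12^766 ≡ 417 · 508 · 53 · 430 · 677 · 729 · 27 · 144 ≡ 508 (mod 767).
Since 508 ≠ 1, base 12 is a Fermat witness: 767 is composite.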